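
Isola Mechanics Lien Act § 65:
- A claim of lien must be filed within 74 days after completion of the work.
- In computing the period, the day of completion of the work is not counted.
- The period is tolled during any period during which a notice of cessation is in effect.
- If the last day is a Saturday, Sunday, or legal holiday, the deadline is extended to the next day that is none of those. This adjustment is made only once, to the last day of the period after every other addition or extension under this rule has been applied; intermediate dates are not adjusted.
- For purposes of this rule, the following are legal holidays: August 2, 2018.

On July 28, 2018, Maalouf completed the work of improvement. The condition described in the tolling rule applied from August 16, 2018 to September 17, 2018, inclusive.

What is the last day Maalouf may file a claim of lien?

74 days after July 28, 2018 is October 10, 2018.
From August 16, 2018 through September 17, 2018 inclusive is 33 days; tolling adds 33 days: October 10, 2018 + 33 days = November 12, 2018.
November 12, 2018 is a Monday and not a legal holiday, so no extension applies.

November 12, 2018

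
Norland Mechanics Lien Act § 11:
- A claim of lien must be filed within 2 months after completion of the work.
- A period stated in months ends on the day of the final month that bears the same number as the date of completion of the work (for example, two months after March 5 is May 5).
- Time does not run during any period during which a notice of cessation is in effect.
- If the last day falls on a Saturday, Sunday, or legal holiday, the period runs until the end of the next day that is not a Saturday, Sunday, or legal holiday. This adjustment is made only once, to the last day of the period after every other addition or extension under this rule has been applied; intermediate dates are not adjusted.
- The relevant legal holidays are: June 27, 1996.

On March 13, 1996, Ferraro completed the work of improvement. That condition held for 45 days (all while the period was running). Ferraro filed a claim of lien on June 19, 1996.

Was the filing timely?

Yes

2 months after March 13, 1996 is May 13, 1996.
Tolling adds 45 days: May 13, 1996 + 45 days = June 27, 1996.
June 27, 1996 is a listed holiday. The next qualifying day is June 28, 1996.
The deadline is June 28, 1996; the filing on June 19, 1996 is on or before that date.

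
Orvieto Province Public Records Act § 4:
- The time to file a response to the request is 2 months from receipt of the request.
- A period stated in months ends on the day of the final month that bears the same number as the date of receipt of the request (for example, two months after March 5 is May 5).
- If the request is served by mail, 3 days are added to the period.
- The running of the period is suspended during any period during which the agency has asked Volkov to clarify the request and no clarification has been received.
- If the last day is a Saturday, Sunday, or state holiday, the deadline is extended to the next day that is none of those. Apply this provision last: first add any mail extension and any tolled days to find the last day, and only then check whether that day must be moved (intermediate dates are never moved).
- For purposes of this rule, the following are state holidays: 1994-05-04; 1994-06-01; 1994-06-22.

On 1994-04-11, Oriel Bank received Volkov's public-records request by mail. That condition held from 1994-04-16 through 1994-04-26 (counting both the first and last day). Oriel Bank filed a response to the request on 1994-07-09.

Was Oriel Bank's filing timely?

No

2 months after 1994-04-11 is June 11, 1994.
Service was by mail, adding 3 days: June 11, 1994 + 3 days = June 14, 1994.
From April 16, 1994 through April 26, 1994 inclusive is 11 days; tolling adds 11 days: June 14, 1994 + 11 days = June 25, 1994.
June 25, 1994 is Saturday; June 26, 1994 is Sunday. The next qualifying day is June 27, 1994.
The deadline is June 27, 1994; the filing on July 9, 1994 is after that date.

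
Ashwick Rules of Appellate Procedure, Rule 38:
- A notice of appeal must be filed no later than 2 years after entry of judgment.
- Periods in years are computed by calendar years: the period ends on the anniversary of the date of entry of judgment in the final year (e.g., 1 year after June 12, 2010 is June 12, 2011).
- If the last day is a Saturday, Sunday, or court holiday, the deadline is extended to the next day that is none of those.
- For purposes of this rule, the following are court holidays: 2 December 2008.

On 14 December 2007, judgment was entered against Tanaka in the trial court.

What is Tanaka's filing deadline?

2 years after 14 December 2007 is December 14, 2009.
December 14, 2009 is a Monday and not a court holiday, so no extension applies.

December 14, 2009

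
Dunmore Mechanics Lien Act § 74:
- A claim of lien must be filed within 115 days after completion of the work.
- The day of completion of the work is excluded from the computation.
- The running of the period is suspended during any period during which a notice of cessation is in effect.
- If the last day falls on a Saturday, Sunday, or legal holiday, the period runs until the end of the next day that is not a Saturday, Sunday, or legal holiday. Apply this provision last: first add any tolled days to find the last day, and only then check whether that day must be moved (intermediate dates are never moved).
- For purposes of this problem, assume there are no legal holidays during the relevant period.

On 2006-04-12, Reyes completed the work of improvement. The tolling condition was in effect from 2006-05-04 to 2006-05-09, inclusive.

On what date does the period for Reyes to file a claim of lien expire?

August 11, 2006

115 days after 2006-04-12 is August 5, 2006.
From May 4, 2006 through May 9, 2006 inclusive is 6 days; tolling adds 6 days: August 5, 2006 + 6 days = August 11, 2006.
August 11, 2006 is a Friday and not a legal holiday, so no extension applies.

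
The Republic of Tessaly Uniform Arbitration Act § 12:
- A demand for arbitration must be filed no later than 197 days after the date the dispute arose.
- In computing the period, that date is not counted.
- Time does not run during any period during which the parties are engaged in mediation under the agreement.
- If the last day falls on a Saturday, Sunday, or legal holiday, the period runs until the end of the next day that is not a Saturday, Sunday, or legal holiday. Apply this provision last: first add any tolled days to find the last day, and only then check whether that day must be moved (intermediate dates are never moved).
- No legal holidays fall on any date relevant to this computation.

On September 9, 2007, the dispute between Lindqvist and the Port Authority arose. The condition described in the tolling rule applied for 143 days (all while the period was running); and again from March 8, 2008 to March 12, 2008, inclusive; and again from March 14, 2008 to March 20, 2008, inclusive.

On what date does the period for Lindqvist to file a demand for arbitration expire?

197 days after September 9, 2007 is March 24, 2008.
Tolling adds 143 days: March 24, 2008 + 143 days = August 14, 2008.
From March 8, 2008 through March 12, 2008 inclusive is 5 days; tolling adds 5 days: August 14, 2008 + 5 days = August 19, 2008.
From March 14, 2008 through March 20, 2008 inclusive is 7 days; tolling adds 7 days: August 19, 2008 + 7 days = August 26, 2008.
August 26, 2008 is a Tuesday and not a legal holiday, so no extension applies.

August 26, 2008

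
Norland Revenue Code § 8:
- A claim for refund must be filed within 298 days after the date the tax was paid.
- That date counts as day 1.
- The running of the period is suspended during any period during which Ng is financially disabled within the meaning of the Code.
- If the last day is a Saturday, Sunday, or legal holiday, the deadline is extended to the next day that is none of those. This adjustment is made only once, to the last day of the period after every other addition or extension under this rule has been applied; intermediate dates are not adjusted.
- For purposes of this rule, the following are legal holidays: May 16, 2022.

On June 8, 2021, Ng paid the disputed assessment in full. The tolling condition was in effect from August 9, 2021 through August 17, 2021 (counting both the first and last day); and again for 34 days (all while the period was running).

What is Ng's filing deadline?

Counting June 8, 2021 as day 1, day 298 is April 1, 2022.
From August 9, 2021 through August 17, 2021 inclusive is 9 days; tolling adds 9 days: April 1, 2022 + 9 days = April 10, 2022.
Tolling adds 34 days: April 10, 2022 + 34 days = May 14, 2022.
May 14, 2022 is Saturday; May 15, 2022 is Sunday; May 16, 2022 is a listed holiday. The next qualifying day is May 17, 2022.

May 17, 2022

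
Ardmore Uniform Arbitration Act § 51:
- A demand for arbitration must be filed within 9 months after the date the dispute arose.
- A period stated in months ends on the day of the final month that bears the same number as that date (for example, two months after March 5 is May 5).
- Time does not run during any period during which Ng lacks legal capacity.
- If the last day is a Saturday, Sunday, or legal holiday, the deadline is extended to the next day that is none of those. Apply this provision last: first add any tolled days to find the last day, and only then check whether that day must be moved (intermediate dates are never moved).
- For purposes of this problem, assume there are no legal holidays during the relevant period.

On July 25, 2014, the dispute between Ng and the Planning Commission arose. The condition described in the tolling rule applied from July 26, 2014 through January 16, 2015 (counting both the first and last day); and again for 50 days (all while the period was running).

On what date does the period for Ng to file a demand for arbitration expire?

9 months after July 25, 2014 is April 25, 2015.
From July 26, 2014 through January 16, 2015 inclusive is 175 days; tolling adds 175 days: April 25, 2015 + 175 days = October 17, 2015.
Tolling adds 50 days: October 17, 2015 + 50 days = December 6, 2015.
December 6, 2015 is Sunday. The next qualifying day is December 7, 2015.

December 7, 2015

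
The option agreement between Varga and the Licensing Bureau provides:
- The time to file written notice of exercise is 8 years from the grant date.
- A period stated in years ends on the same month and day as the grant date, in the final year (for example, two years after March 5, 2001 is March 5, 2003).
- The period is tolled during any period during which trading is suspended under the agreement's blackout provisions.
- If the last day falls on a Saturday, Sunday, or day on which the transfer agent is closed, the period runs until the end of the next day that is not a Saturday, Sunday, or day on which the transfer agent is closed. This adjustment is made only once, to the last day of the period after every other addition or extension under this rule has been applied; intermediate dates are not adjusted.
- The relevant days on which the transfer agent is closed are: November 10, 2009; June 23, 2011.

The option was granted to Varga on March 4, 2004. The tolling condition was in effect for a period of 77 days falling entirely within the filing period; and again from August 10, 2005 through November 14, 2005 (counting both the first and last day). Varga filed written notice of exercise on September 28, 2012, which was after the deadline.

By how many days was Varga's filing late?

8 years after March 4, 2004 is March 4, 2012.
Tolling adds 77 days: March 4, 2012 + 77 days = May 20, 2012.
From August 10, 2005 through November 14, 2005 inclusive is 97 days; tolling adds 97 days: May 20, 2012 + 97 days = August 25, 2012.
August 25, 2012 is Saturday; August 26, 2012 is Sunday. The next qualifying day is August 27, 2012.
The deadline is August 27, 2012; from August 27, 2012 to September 28, 2012 is 32 days.

32 days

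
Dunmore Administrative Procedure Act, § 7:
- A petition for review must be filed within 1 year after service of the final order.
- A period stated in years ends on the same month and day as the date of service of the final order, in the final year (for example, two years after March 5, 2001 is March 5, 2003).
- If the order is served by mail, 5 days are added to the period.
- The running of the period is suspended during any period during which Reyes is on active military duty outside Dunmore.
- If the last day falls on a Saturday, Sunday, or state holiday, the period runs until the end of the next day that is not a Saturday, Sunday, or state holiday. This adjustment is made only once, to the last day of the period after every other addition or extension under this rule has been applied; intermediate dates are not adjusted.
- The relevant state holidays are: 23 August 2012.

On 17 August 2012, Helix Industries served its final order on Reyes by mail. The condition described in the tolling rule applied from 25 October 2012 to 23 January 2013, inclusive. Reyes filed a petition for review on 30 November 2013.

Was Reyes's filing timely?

1 year after 17 August 2012 is August 17, 2013.
Service was by mail, adding 5 days: August 17, 2013 + 5 days = August 22, 2013.
From October 25, 2012 through January 23, 2013 inclusive is 91 days; tolling adds 91 days: August 22, 2013 + 91 days = November 21, 2013.
November 21, 2013 is a Thursday and not a state holiday, so no extension applies.
The deadline is November 21, 2013; the filing on November 30, 2013 is after that date.

No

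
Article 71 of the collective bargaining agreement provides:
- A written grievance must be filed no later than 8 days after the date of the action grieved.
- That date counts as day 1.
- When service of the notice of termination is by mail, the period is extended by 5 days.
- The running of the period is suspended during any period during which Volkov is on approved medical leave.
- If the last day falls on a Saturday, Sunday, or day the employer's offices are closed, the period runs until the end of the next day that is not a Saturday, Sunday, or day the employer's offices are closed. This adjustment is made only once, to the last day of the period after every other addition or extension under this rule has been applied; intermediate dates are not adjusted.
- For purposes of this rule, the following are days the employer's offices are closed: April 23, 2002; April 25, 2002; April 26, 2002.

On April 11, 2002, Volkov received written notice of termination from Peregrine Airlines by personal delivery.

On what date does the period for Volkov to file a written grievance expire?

Counting April 11, 2002 as day 1, day 8 is April 18, 2002.
Service was not by mail, so no mail extension applies.
April 18, 2002 is a Thursday and not a day the employer's offices are closed, so no extension applies.

April 18, 2002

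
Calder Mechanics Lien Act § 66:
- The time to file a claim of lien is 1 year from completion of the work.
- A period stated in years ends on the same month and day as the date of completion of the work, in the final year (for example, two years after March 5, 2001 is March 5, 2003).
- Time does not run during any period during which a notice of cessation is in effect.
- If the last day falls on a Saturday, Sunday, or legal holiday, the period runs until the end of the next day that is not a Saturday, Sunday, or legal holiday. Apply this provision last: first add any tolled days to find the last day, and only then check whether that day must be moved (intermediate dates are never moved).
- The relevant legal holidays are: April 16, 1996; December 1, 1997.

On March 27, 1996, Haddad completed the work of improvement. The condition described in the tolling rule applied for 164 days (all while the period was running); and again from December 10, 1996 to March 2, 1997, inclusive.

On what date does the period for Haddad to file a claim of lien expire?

December 2, 1997

1 year after March 27, 1996 is March 27, 1997.
Tolling adds 164 days: March 27, 1997 + 164 days = September 7, 1997.
From December 10, 1996 through March 2, 1997 inclusive is 83 days; tolling adds 83 days: September 7, 1997 + 83 days = November 29, 1997.
November 29, 1997 is Saturday; November 30, 1997 is Sunday; December 1, 1997 is a listed holiday. The next qualifying day is December 2, 1997.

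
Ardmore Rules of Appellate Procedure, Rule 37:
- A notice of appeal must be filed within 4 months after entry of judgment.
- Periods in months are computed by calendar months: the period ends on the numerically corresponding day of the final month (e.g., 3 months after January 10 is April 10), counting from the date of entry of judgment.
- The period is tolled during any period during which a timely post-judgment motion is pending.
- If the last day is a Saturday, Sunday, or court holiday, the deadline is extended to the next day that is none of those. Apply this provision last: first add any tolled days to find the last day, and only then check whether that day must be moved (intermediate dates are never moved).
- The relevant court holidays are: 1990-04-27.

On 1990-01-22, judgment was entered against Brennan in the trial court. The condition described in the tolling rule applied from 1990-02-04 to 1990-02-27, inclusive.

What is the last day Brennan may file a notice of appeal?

4 months after 1990-01-22 is May 22, 1990.
From February 4, 1990 through February 27, 1990 inclusive is 24 days; tolling adds 24 days: May 22, 1990 + 24 days = June 15, 1990.
June 15, 1990 is a Friday and not a court holiday, so no extension applies.

June 15, 1990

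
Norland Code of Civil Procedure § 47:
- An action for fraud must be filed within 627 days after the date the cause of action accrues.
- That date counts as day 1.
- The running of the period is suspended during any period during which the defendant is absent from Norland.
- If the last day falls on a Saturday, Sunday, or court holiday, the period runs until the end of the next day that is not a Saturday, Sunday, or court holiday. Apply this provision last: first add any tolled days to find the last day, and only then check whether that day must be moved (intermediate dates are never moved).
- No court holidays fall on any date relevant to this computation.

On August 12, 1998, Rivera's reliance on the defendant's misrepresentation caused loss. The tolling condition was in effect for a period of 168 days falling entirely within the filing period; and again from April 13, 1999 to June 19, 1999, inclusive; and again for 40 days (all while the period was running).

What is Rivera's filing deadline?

Counting August 12, 1998 as day 1, day 627 is April 29, 2000.
Tolling adds 168 days: April 29, 2000 + 168 days = October 14, 2000.
From April 13, 1999 through June 19, 1999 inclusive is 68 days; tolling adds 68 days: October 14, 2000 + 68 days = December 21, 2000.
Tolling adds 40 days: December 21, 2000 + 40 days = January 30, 2001.
January 30, 2001 is a Tuesday and not a court holiday, so no extension applies.

January 30, 2001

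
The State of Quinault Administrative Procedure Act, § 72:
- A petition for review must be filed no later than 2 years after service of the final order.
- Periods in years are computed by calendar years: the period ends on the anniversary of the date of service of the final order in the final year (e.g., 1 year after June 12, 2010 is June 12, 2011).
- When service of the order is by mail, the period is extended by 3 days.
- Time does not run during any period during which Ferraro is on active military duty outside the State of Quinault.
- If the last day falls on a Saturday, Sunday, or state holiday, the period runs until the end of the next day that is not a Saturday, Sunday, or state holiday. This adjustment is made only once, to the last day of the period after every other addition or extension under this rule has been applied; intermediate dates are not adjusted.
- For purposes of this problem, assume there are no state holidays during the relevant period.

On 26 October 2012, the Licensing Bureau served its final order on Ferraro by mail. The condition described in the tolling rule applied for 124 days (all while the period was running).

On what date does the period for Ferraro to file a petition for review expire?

2 years after 26 October 2012 is October 26, 2014.
Service was by mail, adding 3 days: October 26, 2014 + 3 days = October 29, 2014.
Tolling adds 124 days: October 29, 2014 + 124 days = March 2, 2015.
March 2, 2015 is a Monday and not a state holiday, so no extension applies.

March 2, 2015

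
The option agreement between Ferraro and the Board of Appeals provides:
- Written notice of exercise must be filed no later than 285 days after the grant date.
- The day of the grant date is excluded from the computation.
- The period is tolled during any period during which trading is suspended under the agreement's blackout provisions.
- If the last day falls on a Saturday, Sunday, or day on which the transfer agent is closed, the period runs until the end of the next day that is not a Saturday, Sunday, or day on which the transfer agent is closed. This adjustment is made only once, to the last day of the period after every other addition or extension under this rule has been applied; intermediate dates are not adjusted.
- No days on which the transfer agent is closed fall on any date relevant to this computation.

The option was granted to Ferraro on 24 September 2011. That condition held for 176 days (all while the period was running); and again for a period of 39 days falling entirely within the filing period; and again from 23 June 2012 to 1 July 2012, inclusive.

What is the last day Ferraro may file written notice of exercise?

285 days after 24 September 2011 is July 5, 2012.
Tolling adds 176 days: July 5, 2012 + 176 days = December 28, 2012.
Tolling adds 39 days: December 28, 2012 + 39 days = February 5, 2013.
From June 23, 2012 through July 1, 2012 inclusive is 9 days; tolling adds 9 days: February 5, 2013 + 9 days = February 14, 2013.
February 14, 2013 is a Thursday and not a day on which the transfer agent is closed, so no extension applies.

February 14, 2013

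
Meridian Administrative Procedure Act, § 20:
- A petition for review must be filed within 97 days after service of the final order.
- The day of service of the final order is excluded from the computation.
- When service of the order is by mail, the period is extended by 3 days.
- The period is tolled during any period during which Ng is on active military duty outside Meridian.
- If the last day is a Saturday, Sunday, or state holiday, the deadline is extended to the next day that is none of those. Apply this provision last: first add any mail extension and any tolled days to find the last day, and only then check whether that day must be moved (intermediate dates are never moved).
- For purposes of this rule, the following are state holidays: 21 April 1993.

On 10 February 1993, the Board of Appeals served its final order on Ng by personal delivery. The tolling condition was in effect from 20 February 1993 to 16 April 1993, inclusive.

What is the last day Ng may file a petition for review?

July 13, 1993

97 days after 10 February 1993 is May 18, 1993.
Service was not by mail, so no mail extension applies.
From February 20, 1993 through April 16, 1993 inclusive is 56 days; tolling adds 56 days: May 18, 1993 + 56 days = July 13, 1993.
July 13, 1993 is a Tuesday and not a state holiday, so no extension applies.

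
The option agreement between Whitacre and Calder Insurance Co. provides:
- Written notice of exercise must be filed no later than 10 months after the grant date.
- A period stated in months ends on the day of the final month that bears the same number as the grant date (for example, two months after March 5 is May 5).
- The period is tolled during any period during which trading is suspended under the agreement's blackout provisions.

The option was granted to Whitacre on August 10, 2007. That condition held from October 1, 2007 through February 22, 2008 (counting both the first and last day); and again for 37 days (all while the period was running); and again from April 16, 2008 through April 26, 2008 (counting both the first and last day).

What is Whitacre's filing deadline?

December 20, 2008

10 months after August 10, 2007 is June 10, 2008.
From October 1, 2007 through February 22, 2008 inclusive is 145 days; tolling adds 145 days: June 10, 2008 + 145 days = November 2, 2008.
Tolling adds 37 days: November 2, 2008 + 37 days = December 9, 2008.
From April 16, 2008 through April 26, 2008 inclusive is 11 days; tolling adds 11 days: December 9, 2008 + 11 days = December 20, 2008.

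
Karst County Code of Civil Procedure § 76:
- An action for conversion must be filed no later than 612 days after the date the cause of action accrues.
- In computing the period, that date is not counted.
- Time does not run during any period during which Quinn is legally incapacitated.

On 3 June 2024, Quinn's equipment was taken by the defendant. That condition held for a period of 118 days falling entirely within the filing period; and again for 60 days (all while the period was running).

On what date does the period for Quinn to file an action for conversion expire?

612 days after 3 June 2024 is February 5, 2026.
Tolling adds 118 days: February 5, 2026 + 118 days = June 3, 2026.
Tolling adds 60 days: June 3, 2026 + 60 days = August 2, 2026.

August 2, 2026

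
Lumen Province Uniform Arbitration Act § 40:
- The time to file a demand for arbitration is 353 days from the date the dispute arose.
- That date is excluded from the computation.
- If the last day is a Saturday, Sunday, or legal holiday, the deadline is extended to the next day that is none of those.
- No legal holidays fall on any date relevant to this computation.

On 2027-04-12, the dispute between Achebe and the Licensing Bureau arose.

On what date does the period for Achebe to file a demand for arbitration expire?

March 30, 2028

353 days after 2027-04-12 is March 30, 2028.
March 30, 2028 is a Thursday and not a legal holiday, so no extension applies.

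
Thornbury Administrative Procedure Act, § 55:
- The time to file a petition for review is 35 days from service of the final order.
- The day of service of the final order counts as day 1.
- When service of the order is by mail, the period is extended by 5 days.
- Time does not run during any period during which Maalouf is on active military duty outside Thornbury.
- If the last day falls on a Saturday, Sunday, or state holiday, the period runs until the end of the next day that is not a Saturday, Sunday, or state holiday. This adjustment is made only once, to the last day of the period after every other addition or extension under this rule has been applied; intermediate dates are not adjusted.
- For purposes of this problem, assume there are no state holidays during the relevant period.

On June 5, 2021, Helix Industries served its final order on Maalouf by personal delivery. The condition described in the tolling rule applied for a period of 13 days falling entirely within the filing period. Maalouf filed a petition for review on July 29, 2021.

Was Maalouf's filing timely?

Counting June 5, 2021 as day 1, day 35 is July 9, 2021.
Service was not by mail, so no mail extension applies.
Tolling adds 13 days: July 9, 2021 + 13 days = July 22, 2021.
July 22, 2021 is a Thursday and not a state holiday, so no extension applies.
The deadline is July 22, 2021; the filing on July 29, 2021 is after that date.

No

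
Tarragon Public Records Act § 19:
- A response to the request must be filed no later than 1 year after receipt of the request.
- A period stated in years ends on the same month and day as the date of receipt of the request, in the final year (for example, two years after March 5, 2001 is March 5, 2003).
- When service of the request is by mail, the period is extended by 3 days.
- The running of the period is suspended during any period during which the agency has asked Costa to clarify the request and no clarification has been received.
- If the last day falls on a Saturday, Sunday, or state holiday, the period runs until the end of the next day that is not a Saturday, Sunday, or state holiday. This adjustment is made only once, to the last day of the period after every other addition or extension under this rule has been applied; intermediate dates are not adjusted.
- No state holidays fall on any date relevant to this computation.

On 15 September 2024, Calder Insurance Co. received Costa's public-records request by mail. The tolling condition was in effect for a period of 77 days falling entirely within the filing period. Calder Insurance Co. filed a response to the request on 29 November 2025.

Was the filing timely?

1 year after 15 September 2024 is September 15, 2025.
Service was by mail, adding 3 days: September 15, 2025 + 3 days = September 18, 2025.
Tolling adds 77 days: September 18, 2025 + 77 days = December 4, 2025.
December 4, 2025 is a Thursday and not a state holiday, so no extension applies.
The deadline is December 4, 2025; the filing on November 29, 2025 is on or before that date.

Yes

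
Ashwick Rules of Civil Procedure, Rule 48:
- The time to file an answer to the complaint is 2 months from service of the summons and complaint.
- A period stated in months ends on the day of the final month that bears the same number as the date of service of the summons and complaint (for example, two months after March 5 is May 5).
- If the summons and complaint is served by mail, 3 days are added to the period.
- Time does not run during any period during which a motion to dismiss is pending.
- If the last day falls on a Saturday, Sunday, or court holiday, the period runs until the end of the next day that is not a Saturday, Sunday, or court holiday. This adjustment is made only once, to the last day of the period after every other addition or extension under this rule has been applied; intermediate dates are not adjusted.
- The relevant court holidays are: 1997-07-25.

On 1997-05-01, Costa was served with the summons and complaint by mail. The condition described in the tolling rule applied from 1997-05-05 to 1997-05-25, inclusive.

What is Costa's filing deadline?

2 months after 1997-05-01 is July 1, 1997.
Service was by mail, adding 3 days: July 1, 1997 + 3 days = July 4, 1997.
From May 5, 1997 through May 25, 1997 inclusive is 21 days; tolling adds 21 days: July 4, 1997 + 21 days = July 25, 1997.
July 25, 1997 is a listed holiday; July 26, 1997 is Saturday; July 27, 1997 is Sunday. The next qualifying day is July 28, 1997.

July 28, 1997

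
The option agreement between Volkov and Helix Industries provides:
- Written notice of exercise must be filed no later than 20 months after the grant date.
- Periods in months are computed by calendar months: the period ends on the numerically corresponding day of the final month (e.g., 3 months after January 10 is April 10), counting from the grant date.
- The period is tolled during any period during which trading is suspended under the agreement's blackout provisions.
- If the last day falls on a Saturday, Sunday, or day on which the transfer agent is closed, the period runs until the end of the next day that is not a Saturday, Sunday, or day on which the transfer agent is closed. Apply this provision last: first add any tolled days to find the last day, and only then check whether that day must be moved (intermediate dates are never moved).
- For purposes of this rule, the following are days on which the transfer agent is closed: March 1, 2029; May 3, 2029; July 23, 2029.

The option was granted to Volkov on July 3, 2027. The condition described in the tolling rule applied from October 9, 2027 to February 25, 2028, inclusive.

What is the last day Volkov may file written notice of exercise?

July 24, 2029

20 months after July 3, 2027 is March 3, 2029.
From October 9, 2027 through February 25, 2028 inclusive is 140 days; tolling adds 140 days: March 3, 2029 + 140 days = July 21, 2029.
July 21, 2029 is Saturday; July 22, 2029 is Sunday; July 23, 2029 is a listed holiday. The next qualifying day is July 24, 2029.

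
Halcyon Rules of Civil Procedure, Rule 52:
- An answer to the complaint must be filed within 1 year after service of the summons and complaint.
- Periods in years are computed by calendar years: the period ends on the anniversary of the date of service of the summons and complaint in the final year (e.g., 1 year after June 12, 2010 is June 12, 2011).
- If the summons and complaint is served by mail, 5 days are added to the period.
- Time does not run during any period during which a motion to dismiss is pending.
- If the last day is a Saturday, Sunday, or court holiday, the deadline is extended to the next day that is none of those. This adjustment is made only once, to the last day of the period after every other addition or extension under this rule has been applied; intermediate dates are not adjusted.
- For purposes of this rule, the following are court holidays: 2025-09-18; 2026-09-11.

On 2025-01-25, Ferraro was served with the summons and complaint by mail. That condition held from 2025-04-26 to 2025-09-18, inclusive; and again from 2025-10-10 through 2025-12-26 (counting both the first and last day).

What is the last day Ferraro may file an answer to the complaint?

September 14, 2026

1 year after 2025-01-25 is January 25, 2026.
Service was by mail, adding 5 days: January 25, 2026 + 5 days = January 30, 2026.
From April 26, 2025 through September 18, 2025 inclusive is 146 days; tolling adds 146 days: January 30, 2026 + 146 days = June 25, 2026.
From October 10, 2025 through December 26, 2025 inclusive is 78 days; tolling adds 78 days: June 25, 2026 + 78 days = September 11, 2026.
September 11, 2026 is a listed holiday; September 12, 2026 is Saturday; September 13, 2026 is Sunday. The next qualifying day is September 14, 2026.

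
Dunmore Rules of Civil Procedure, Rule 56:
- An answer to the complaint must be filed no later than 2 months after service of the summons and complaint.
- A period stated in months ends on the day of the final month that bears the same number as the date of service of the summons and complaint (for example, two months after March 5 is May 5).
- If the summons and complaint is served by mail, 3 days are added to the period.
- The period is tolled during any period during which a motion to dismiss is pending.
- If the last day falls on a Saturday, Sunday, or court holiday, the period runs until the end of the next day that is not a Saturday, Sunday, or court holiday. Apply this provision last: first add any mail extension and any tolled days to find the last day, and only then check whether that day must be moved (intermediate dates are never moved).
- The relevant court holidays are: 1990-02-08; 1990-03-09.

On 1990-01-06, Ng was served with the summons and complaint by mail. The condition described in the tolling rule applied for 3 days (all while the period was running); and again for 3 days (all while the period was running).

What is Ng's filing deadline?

2 months after 1990-01-06 is March 6, 1990.
Service was by mail, adding 3 days: March 6, 1990 + 3 days = March 9, 1990.
Tolling adds 3 days: March 9, 1990 + 3 days = March 12, 1990.
Tolling adds 3 days: March 12, 1990 + 3 days = March 15, 1990.
March 15, 1990 is a Thursday and not a court holiday, so no extension applies.

March 15, 1990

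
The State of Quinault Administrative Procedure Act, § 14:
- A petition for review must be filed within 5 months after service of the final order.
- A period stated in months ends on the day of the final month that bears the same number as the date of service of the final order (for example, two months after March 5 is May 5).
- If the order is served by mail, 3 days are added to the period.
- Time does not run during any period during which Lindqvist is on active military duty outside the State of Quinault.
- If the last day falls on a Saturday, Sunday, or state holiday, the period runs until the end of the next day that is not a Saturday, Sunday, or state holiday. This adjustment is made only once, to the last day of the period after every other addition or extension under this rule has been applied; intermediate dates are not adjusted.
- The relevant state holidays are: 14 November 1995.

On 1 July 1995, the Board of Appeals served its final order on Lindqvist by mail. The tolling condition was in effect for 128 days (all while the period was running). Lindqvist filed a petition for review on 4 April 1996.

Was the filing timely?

5 months after 1 July 1995 is December 1, 1995.
Service was by mail, adding 3 days: December 1, 1995 + 3 days = December 4, 1995.
Tolling adds 128 days: December 4, 1995 + 128 days = April 10, 1996.
April 10, 1996 is a Wednesday and not a state holiday, so no extension applies.
The deadline is April 10, 1996; the filing on April 4, 1996 is on or before that date.

Yes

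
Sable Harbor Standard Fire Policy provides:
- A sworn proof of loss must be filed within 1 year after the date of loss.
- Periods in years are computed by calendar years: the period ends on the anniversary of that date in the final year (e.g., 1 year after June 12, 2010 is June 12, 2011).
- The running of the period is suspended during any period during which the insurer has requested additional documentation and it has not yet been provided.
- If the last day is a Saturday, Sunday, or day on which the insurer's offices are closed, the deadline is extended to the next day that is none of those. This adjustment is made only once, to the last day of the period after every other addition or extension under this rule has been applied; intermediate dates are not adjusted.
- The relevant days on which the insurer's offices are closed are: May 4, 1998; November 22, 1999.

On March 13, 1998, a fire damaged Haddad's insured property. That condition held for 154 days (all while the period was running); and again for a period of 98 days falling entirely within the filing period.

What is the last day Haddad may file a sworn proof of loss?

1 year after March 13, 1998 is March 13, 1999.
Tolling adds 154 days: March 13, 1999 + 154 days = August 14, 1999.
Tolling adds 98 days: August 14, 1999 + 98 days = November 20, 1999.
November 20, 1999 is Saturday; November 21, 1999 is Sunday; November 22, 1999 is a listed holiday. The next qualifying day is November 23, 1999.

November 23, 1999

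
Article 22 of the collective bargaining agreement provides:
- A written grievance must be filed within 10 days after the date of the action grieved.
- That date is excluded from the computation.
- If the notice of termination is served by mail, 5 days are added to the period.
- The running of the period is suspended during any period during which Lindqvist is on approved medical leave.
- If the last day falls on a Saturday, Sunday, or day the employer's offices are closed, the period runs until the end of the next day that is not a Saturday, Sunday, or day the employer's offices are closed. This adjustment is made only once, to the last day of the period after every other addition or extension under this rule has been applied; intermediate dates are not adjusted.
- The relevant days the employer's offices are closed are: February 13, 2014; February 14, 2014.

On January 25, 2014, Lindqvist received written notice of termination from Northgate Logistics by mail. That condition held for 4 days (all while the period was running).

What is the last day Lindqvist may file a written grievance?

February 17, 2014

10 days after January 25, 2014 is February 4, 2014.
Service was by mail, adding 5 days: February 4, 2014 + 5 days = February 9, 2014.
Tolling adds 4 days: February 9, 2014 + 4 days = February 13, 2014.
February 13, 2014 is a listed holiday; February 14, 2014 is a listed holiday; February 15, 2014 is Saturday; February 16, 2014 is Sunday. The next qualifying day is February 17, 2014.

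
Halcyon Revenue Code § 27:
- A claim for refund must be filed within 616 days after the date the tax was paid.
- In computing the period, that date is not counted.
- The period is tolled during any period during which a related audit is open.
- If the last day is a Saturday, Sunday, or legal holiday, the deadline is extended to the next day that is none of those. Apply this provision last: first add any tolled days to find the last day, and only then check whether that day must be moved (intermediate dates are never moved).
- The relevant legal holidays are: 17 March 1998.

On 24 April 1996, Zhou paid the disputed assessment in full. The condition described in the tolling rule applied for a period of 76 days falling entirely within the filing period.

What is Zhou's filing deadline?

616 days after 24 April 1996 is December 31, 1997.
Tolling adds 76 days: December 31, 1997 + 76 days = March 17, 1998.
March 17, 1998 is a listed holiday. The next qualifying day is March 18, 1998.

March 18, 1998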